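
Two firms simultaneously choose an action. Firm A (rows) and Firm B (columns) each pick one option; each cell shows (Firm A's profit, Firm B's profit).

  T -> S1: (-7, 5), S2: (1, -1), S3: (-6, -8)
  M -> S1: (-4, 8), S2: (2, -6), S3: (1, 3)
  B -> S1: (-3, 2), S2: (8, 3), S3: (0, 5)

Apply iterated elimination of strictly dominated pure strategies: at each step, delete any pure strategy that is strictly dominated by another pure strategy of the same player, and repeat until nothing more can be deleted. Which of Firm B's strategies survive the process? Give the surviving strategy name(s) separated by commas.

S1, S3

Firm A's strategy T is strictly dominated by M (S1: -4>-7, S2: 2>1, S3: 1>-6) and is removed.
For Firm B, S3 strictly dominates S2 on the remaining rows (M: 3>-6, B: 5>3); eliminate S2.
Among the remaining strategies, none is strictly dominated by another pure strategy of the same player, so the elimination stops.
Surviving strategies — Firm A: {M, B}; Firm B: {S1, S3}.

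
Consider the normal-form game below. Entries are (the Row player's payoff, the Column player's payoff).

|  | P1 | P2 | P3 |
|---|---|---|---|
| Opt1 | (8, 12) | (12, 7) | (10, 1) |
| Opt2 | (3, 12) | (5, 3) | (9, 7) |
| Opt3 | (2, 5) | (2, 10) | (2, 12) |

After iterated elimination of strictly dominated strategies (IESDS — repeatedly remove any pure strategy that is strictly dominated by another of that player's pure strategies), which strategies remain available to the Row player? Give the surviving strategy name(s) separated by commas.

Opt1

For the Row player, Opt1 strictly dominates Opt2 on the remaining columns (P1: 8>3, P2: 12>5, P3: 10>9); eliminate Opt2.
The Row player's strategy Opt3 is strictly dominated by Opt1 (P1: 8>2, P2: 12>2, P3: 10>2) and is removed.
The Column player's strategy P2 is strictly dominated by P1 (Opt1: 12>7) and is removed.
For the Column player, P1 strictly dominates P3 on the remaining rows (Opt1: 12>1); eliminate P3.
Among the remaining strategies, none is strictly dominated by another pure strategy of the same player, so the elimination stops.
Surviving strategies — the Row player: {Opt1}; the Column player: {P1}.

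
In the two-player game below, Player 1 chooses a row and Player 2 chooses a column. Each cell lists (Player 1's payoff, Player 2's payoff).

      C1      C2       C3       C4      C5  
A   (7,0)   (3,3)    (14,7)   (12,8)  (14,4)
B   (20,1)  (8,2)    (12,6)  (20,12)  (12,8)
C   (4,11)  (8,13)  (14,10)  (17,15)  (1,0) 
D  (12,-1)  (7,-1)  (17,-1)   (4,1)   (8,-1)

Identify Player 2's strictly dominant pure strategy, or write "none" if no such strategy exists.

C4

C4 vs C1: A: 8>0, B: 12>1, C: 15>11, D: 1>-1.
C4 vs C2: A: 8>3, B: 12>2, C: 15>13, D: 1>-1.
C4 vs C3: A: 8>7, B: 12>6, C: 15>10, D: 1>-1.
C4 vs C5: A: 8>4, B: 12>8, C: 15>0, D: 1>-1.
C4 strictly beats every other strategy against every opponent action, so it is strictly dominant.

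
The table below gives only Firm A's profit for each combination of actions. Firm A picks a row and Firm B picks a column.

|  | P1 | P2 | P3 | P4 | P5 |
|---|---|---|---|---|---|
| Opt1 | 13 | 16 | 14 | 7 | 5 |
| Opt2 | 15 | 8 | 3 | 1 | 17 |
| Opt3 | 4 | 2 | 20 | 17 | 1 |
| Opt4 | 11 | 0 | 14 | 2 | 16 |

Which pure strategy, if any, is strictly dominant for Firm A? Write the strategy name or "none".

Opt1 fails to dominate Opt2 at P1 (13<15).
Opt2 fails to dominate Opt1 at P2 (8<16).
Opt3 fails to dominate Opt1 at P1 (4<13).
Opt4 fails to dominate Opt1 at P1 (11<13).
No single strategy dominates all the others.

none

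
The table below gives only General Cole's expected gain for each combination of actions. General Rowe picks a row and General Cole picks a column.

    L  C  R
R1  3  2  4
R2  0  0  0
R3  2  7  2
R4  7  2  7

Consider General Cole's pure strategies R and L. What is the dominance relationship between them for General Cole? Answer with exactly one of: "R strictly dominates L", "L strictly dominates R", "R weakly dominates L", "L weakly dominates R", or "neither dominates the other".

R's payoffs vs L's, by General Rowe's action — R1: 4>3, R2: 0=0, R3: 2=2, R4: 7=7.
R is at least as good everywhere and strictly better somewhere (tied only at R2, R3, R4), so R weakly but not strictly dominates L.

R weakly dominates L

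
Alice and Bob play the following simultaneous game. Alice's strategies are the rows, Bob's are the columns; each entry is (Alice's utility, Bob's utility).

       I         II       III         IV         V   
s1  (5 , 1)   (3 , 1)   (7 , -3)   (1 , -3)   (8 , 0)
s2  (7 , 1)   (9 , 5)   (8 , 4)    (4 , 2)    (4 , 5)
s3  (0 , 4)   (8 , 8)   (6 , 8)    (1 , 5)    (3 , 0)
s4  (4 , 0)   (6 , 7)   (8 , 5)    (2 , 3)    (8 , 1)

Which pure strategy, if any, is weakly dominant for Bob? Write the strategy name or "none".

II

II vs I: s1: 1=1, s2: 5>1, s3: 8>4, s4: 7>0.
II vs III: s1: 1>-3, s2: 5>4, s3: 8=8, s4: 7>5.
II vs IV: s1: 1>-3, s2: 5>2, s3: 8>5, s4: 7>3.
II vs V: s1: 1>0, s2: 5=5, s3: 8>0, s4: 7>1.
II is at least as good as every other strategy against every opponent action, so it is weakly dominant.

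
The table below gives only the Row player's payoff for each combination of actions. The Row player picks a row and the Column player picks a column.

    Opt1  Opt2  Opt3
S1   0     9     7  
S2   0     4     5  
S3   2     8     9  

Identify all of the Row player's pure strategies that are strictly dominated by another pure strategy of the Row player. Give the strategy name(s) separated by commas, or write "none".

S2

Nothing dominates S1: S2 at Opt1 (0=0); S3 at Opt2 (9>8).
S3 strictly dominates S2 — Opt1: 2>0, Opt2: 8>4, Opt3: 9>5.
S3: no other strategy beats it everywhere (S1 at Opt1 (2>0); S2 at Opt1 (2>0)).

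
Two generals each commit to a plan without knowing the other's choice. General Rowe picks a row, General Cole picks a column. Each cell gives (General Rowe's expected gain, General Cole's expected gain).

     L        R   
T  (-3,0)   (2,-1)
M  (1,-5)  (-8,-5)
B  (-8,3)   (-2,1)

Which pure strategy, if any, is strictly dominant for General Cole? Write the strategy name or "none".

L fails to dominate R at M (-5=-5).
R fails to dominate L at T (-1<0).
No single strategy dominates all the others.

none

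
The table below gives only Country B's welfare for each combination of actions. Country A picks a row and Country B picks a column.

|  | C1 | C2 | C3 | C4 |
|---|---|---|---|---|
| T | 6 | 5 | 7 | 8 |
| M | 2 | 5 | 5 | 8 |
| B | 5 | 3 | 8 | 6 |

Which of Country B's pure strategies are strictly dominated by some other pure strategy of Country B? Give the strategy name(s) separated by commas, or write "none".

C1, C2

C1 is strictly dominated by C3 (T: 7>6, M: 5>2, B: 8>5).
C2: dominated, since C4 does at least as well everywhere (T: 8>5, M: 8>5, B: 6>3).
C3: no other strategy beats it everywhere (C1 at T (7>6); C2 at T (7>5); C4 at B (8>6)).
Nothing dominates C4: C1 at T (8>6); C2 at T (8>5); C3 at T (8>7).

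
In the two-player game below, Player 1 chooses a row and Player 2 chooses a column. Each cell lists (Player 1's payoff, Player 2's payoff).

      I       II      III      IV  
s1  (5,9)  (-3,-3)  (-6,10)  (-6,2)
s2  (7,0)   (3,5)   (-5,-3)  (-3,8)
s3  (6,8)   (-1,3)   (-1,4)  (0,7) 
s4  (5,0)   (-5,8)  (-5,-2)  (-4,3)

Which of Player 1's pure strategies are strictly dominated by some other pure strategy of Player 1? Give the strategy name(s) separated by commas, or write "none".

s1, s4

s2 strictly dominates s1 — I: 7>5, II: 3>-3, III: -5>-6, IV: -3>-6.
Nothing dominates s2: s1 at I (7>5); s3 at I (7>6); s4 at I (7>5).
s3 is not dominated — it holds its own against s1 at I (6>5); s2 at III (-1>-5); s4 at I (6>5).
s4: dominated, since s3 does at least as well everywhere (I: 6>5, II: -1>-5, III: -1>-5, IV: 0>-4).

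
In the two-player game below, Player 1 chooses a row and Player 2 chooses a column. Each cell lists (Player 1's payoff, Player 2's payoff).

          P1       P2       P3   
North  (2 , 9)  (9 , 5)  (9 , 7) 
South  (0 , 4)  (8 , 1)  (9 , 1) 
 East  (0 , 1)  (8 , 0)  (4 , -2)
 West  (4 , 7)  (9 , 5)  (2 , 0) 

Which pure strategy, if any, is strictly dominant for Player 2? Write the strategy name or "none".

P1

P1 vs P2: North: 9>5, South: 4>1, East: 1>0, West: 7>5.
P1 vs P3: North: 9>7, South: 4>1, East: 1>-2, West: 7>0.
P1 strictly beats every other strategy against every opponent action, so it is strictly dominant.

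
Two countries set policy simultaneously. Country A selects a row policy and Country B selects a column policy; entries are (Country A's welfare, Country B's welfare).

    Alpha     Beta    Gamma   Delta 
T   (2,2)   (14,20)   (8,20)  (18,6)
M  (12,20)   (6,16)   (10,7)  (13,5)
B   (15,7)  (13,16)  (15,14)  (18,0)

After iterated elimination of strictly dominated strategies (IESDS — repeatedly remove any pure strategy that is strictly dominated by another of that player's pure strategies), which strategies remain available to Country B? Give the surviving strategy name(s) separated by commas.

Beta, Gamma

For Country A, B strictly dominates M on the remaining columns (Alpha: 15>12, Beta: 13>6, Gamma: 15>10, Delta: 18>13); eliminate M.
For Country B, Beta strictly dominates Alpha on the remaining rows (T: 20>2, B: 16>7); eliminate Alpha.
For Country B, Beta strictly dominates Delta on the remaining rows (T: 20>6, B: 16>0); eliminate Delta.
Among the remaining strategies, none is strictly dominated by another pure strategy of the same player, so the elimination stops.
Surviving strategies — Country A: {T, B}; Country B: {Beta, Gamma}.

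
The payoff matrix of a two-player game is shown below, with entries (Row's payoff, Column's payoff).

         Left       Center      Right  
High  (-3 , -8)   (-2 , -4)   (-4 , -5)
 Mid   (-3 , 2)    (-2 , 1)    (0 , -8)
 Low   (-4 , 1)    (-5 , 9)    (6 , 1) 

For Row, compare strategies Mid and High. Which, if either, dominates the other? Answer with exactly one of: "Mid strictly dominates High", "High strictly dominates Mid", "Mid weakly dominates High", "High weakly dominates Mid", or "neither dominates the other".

Compare Mid to High across each choice by Column: Left: -3=-3, Center: -2=-2, Right: 0>-4.
Mid is at least as good everywhere and strictly better somewhere (tied only at Left, Center), so Mid weakly but not strictly dominates High.

Mid weakly dominates High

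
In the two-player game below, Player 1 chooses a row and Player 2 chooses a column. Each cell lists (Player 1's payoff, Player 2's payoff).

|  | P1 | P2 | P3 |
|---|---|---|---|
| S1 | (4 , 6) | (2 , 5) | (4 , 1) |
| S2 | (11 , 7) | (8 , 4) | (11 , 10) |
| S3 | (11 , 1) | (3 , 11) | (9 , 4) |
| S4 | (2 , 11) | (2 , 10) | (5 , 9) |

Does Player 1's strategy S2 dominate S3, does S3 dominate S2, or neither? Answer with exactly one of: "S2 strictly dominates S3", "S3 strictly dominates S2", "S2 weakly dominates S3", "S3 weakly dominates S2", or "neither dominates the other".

S2's payoffs vs S3's, by Player 2's action — P1: 11=11, P2: 8>3, P3: 11>9.
S2 is at least as good everywhere and strictly better somewhere (tied only at P1), so S2 weakly but not strictly dominates S3.

S2 weakly dominates S3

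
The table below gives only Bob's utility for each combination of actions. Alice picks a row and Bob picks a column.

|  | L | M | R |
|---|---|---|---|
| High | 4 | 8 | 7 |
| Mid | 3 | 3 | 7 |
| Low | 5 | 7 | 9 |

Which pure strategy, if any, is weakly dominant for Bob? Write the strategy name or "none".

none

L fails to dominate M at High (4<8).
M fails to dominate R at Mid (3<7).
R fails to dominate M at High (7<8).
No single strategy dominates all the others.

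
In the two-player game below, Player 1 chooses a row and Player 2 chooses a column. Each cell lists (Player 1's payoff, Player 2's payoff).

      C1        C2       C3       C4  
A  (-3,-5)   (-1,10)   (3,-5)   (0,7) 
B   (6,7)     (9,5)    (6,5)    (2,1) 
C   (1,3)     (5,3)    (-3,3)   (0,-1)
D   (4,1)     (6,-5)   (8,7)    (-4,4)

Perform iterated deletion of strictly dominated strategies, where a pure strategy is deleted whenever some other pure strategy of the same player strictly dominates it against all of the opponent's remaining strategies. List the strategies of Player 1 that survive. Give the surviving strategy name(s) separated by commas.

B, D

Player 1's strategy A is strictly dominated by B (C1: 6>-3, C2: 9>-1, C3: 6>3, C4: 2>0) and is removed.
Player 1's strategy C is strictly dominated by B (C1: 6>1, C2: 9>5, C3: 6>-3, C4: 2>0) and is removed.
Column C2 is eliminated: C1 beats it against every remaining row (B: 7>5, D: 1>-5).
Player 2's strategy C4 is strictly dominated by C3 (B: 5>1, D: 7>4) and is removed.
Among the remaining strategies, none is strictly dominated by another pure strategy of the same player, so the elimination stops.
Surviving strategies — Player 1: {B, D}; Player 2: {C1, C3}.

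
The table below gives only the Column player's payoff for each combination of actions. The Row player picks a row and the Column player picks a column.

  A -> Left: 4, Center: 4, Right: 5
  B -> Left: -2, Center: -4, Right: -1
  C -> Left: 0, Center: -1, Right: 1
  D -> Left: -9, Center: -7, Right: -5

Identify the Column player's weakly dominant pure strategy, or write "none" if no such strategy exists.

Right vs Left: A: 5>4, B: -1>-2, C: 1>0, D: -5>-9.
Right vs Center: A: 5>4, B: -1>-4, C: 1>-1, D: -5>-7.
Right is at least as good as every other strategy against every opponent action, so it is weakly dominant.

Right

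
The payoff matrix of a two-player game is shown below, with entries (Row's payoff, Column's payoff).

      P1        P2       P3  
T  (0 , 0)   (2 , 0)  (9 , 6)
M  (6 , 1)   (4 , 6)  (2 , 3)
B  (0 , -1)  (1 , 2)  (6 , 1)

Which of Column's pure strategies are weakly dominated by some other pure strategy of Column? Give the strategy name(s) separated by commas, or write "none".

P1 is weakly dominated by P2 (T: 0=0, M: 6>1, B: 2>-1).
P2: no other strategy beats it everywhere (P1 at M (6>1); P3 at M (6>3)).
P3 is not dominated — it holds its own against P1 at T (6>0); P2 at T (6>0).

P1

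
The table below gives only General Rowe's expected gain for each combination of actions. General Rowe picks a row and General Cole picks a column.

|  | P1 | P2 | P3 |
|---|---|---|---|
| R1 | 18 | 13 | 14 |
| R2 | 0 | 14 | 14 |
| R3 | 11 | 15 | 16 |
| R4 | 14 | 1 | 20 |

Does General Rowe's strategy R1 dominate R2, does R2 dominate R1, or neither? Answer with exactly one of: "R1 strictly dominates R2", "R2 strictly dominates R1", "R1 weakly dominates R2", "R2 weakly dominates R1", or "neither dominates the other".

neither dominates the other

R1's payoffs vs R2's, by General Cole's action — P1: 18>0, P2: 13<14, P3: 14=14.
R1 does better at P1 but worse at P2; neither strategy dominates the other.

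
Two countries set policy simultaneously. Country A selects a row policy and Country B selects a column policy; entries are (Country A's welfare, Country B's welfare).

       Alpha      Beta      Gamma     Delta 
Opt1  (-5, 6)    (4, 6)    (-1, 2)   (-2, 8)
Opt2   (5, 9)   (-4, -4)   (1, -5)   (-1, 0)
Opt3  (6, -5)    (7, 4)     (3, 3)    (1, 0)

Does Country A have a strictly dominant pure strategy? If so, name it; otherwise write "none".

Opt3 vs Opt1: Alpha: 6>-5, Beta: 7>4, Gamma: 3>-1, Delta: 1>-2.
Opt3 vs Opt2: Alpha: 6>5, Beta: 7>-4, Gamma: 3>1, Delta: 1>-1.
Opt3 strictly beats every other strategy against every opponent action, so it is strictly dominant.

Opt3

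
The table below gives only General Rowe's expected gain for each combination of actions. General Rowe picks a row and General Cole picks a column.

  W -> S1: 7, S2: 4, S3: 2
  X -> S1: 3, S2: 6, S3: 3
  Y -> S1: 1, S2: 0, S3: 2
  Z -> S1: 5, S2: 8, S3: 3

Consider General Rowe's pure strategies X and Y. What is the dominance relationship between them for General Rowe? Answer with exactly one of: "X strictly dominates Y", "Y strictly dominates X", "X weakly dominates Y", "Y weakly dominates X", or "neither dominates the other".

X strictly dominates Y

X's payoffs vs Y's, by General Cole's action — S1: 3>1, S2: 6>0, S3: 3>2.
Every comparison favours X, so X strictly dominates Y.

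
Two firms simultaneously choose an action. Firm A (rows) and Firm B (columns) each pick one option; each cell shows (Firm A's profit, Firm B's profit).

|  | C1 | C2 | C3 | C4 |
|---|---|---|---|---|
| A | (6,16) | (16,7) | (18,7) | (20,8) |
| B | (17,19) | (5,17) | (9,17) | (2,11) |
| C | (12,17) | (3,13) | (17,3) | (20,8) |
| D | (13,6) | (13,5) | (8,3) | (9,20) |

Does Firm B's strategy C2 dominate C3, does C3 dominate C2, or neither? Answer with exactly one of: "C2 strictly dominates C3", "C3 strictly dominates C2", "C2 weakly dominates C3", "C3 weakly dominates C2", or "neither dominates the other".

C2's payoffs vs C3's, by Firm A's action — A: 7=7, B: 17=17, C: 13>3, D: 5>3.
C2 is at least as good everywhere and strictly better somewhere (tied only at A, B), so C2 weakly but not strictly dominates C3.

C2 weakly dominates C3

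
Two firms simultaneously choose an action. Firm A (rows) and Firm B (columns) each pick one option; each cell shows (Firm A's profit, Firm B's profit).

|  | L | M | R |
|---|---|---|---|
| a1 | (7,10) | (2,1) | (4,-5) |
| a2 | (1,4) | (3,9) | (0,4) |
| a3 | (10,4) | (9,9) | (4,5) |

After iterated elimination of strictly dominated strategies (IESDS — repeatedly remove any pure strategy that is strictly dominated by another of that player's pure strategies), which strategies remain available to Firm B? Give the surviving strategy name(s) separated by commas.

M

Row a2 is eliminated: a3 beats it against every remaining column (L: 10>1, M: 9>3, R: 4>0).
Firm B's strategy R is strictly dominated by M (a1: 1>-5, a3: 9>5) and is removed.
Firm A's strategy a1 is strictly dominated by a3 (L: 10>7, M: 9>2) and is removed.
For Firm B, M strictly dominates L on the remaining rows (a3: 9>4); eliminate L.
Among the remaining strategies, none is strictly dominated by another pure strategy of the same player, so the elimination stops.
Surviving strategies — Firm A: {a3}; Firm B: {M}.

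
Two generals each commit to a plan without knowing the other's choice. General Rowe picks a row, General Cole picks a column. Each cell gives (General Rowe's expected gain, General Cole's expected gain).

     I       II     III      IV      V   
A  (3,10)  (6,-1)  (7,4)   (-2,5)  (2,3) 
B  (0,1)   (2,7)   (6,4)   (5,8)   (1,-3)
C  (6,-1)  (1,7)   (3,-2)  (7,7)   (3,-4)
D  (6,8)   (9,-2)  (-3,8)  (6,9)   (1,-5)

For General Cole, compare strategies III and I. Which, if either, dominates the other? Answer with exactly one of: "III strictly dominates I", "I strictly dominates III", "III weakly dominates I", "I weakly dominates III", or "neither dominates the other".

III's payoffs vs I's, by General Rowe's action — A: 4<10, B: 4>1, C: -2<-1, D: 8=8.
III does better at B but worse at A, C; neither strategy dominates the other.

neither dominates the other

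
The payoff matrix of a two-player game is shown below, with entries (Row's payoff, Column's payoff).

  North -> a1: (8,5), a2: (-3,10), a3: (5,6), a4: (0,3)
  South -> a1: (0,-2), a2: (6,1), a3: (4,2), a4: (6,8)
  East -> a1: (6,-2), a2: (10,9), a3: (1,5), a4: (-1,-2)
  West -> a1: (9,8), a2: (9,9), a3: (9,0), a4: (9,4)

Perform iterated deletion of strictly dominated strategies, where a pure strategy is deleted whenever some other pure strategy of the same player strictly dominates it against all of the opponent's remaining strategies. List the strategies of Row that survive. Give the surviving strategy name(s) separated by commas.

East

For Row, West strictly dominates North on the remaining columns (a1: 9>8, a2: 9>-3, a3: 9>5, a4: 9>0); eliminate North.
Row's strategy South is strictly dominated by West (a1: 9>0, a2: 9>6, a3: 9>4, a4: 9>6) and is removed.
Column's strategy a1 is strictly dominated by a2 (East: 9>-2, West: 9>8) and is removed.
Column a3 is eliminated: a2 beats it against every remaining row (East: 9>5, West: 9>0).
For Column, a2 strictly dominates a4 on the remaining rows (East: 9>-2, West: 9>4); eliminate a4.
Row's strategy West is strictly dominated by East (a2: 10>9) and is removed.
Among the remaining strategies, none is strictly dominated by another pure strategy of the same player, so the elimination stops.
Surviving strategies — Row: {East}; Column: {a2}.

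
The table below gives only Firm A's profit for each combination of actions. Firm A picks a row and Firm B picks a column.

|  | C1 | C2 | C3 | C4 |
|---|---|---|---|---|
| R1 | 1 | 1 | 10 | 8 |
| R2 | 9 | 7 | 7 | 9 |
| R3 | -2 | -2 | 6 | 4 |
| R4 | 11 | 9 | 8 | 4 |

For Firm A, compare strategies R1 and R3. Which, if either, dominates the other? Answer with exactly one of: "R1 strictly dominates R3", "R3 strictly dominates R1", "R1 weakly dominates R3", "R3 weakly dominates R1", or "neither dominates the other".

R1 strictly dominates R3

Compare R1 to R3 across each opponent action: C1: 1>-2, C2: 1>-2, C3: 10>6, C4: 8>4.
R1 gives a strictly higher payoff against each opponent action, so R1 strictly dominates R3.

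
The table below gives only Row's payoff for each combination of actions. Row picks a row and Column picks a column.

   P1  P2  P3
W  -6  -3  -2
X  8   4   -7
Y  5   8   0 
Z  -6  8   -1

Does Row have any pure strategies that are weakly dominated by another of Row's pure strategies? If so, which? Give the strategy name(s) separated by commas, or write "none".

Y weakly dominates W — P1: 5>-6, P2: 8>-3, P3: 0>-2.
X is not dominated — it holds its own against W at P1 (8>-6); Y at P1 (8>5); Z at P1 (8>-6).
Y is not dominated — it holds its own against W at P1 (5>-6); X at P2 (8>4); Z at P1 (5>-6).
Z is weakly dominated by Y (P1: 5>-6, P2: 8=8, P3: 0>-1).

W, Z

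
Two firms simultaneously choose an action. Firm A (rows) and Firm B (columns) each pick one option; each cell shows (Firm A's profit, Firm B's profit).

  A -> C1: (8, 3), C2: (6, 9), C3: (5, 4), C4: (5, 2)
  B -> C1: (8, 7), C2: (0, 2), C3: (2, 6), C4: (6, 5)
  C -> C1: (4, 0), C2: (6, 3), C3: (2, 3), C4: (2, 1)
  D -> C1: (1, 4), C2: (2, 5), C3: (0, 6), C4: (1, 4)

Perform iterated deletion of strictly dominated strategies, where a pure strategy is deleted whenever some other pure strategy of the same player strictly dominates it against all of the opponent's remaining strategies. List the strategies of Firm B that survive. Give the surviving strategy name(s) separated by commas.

Row D is eliminated: A beats it against every remaining column (C1: 8>1, C2: 6>2, C3: 5>0, C4: 5>1).
For Firm B, C3 strictly dominates C4 on the remaining rows (A: 4>2, B: 6>5, C: 3>1); eliminate C4.
Among the remaining strategies, none is strictly dominated by another pure strategy of the same player, so the elimination stops.
Surviving strategies — Firm A: {A, B, C}; Firm B: {C1, C2, C3}.

C1, C2, C3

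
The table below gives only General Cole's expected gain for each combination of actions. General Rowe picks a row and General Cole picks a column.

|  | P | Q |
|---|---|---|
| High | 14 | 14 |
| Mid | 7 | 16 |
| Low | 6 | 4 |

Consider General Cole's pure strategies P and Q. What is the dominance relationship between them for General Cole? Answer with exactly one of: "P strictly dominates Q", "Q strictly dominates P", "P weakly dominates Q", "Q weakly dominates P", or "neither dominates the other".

Compare P to Q across each choice by General Rowe: High: 14=14, Mid: 7<16, Low: 6>4.
P does better at Low but worse at Mid; neither strategy dominates the other.

neither dominates the other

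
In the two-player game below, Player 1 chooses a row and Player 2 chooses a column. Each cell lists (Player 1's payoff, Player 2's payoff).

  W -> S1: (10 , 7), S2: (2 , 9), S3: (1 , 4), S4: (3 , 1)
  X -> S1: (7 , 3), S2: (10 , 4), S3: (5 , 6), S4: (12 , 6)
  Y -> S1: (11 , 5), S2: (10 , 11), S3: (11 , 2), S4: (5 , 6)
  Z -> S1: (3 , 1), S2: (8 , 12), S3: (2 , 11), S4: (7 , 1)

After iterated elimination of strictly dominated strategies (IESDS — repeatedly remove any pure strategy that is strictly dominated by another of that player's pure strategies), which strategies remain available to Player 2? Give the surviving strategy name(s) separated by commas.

S2, S3, S4

For Player 1, Y strictly dominates W on the remaining columns (S1: 11>10, S2: 10>2, S3: 11>1, S4: 5>3); eliminate W.
Player 1's strategy Z is strictly dominated by X (S1: 7>3, S2: 10>8, S3: 5>2, S4: 12>7) and is removed.
Player 2's strategy S1 is strictly dominated by S2 (X: 4>3, Y: 11>5) and is removed.
Among the remaining strategies, none is strictly dominated by another pure strategy of the same player, so the elimination stops.
Surviving strategies — Player 1: {X, Y}; Player 2: {S2, S3, S4}.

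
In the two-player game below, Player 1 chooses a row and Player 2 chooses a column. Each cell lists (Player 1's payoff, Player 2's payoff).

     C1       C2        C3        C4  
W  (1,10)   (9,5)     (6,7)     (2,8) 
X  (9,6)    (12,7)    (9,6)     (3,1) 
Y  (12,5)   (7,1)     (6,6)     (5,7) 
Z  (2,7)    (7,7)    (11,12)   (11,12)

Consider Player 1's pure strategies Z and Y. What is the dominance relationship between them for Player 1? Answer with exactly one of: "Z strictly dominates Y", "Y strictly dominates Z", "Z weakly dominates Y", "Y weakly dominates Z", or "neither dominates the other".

Compare Z to Y across each choice by Player 2: C1: 2<12, C2: 7=7, C3: 11>6, C4: 11>5.
Z does better at C3, C4 but worse at C1; neither strategy dominates the other.

neither dominates the other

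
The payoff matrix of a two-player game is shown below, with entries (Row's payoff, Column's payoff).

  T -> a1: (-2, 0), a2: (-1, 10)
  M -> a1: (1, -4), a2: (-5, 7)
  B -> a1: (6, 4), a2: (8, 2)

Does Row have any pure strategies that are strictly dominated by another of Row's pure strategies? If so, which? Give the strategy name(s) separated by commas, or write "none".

T: dominated, since B does at least as well everywhere (a1: 6>-2, a2: 8>-1).
M: dominated, since B does at least as well everywhere (a1: 6>1, a2: 8>-5).
B is not dominated — it holds its own against T at a1 (6>-2); M at a1 (6>1).

T, M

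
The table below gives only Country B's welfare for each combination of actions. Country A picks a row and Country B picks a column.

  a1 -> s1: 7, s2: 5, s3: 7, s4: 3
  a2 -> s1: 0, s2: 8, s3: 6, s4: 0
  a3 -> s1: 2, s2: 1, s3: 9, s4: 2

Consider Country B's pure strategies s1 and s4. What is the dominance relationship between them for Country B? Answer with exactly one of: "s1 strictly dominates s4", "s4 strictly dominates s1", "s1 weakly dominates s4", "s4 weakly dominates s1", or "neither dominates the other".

s1 weakly dominates s4

s1's payoffs vs s4's, by Country A's action — a1: 7>3, a2: 0=0, a3: 2=2.
s1 is at least as good everywhere and strictly better somewhere (tied only at a2, a3), so s1 weakly but not strictly dominates s4.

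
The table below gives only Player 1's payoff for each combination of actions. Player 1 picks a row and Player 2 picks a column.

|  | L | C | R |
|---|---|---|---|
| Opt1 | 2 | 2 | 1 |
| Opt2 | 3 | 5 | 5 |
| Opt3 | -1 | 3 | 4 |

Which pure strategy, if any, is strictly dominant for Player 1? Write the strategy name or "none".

Opt2

Opt2 vs Opt1: L: 3>2, C: 5>2, R: 5>1.
Opt2 vs Opt3: L: 3>-1, C: 5>3, R: 5>4.
Opt2 strictly beats every other strategy against every opponent action, so it is strictly dominant.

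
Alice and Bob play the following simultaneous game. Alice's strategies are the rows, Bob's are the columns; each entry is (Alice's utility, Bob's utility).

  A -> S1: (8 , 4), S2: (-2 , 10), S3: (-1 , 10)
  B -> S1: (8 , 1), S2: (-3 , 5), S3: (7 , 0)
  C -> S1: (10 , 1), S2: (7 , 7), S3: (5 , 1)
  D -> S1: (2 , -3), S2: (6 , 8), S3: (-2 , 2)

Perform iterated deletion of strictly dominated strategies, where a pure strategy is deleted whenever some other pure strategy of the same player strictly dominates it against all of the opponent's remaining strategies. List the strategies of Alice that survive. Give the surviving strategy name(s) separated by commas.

C

Row A is eliminated: C beats it against every remaining column (S1: 10>8, S2: 7>-2, S3: 5>-1).
Row D is eliminated: C beats it against every remaining column (S1: 10>2, S2: 7>6, S3: 5>-2).
Column S1 is eliminated: S2 beats it against every remaining row (B: 5>1, C: 7>1).
For Bob, S2 strictly dominates S3 on the remaining rows (B: 5>0, C: 7>1); eliminate S3.
For Alice, C strictly dominates B on the remaining columns (S2: 7>-3); eliminate B.
Among the remaining strategies, none is strictly dominated by another pure strategy of the same player, so the elimination stops.
Surviving strategies — Alice: {C}; Bob: {S2}.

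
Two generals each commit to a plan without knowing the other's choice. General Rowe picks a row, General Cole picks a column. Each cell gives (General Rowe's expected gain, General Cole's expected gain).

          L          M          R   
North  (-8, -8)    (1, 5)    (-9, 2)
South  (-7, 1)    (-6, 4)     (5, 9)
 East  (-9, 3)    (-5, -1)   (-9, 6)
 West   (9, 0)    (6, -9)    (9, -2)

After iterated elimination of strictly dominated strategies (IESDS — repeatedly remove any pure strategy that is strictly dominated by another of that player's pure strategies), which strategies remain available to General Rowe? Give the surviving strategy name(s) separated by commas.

West

General Rowe's strategy North is strictly dominated by West (L: 9>-8, M: 6>1, R: 9>-9) and is removed.
For General Rowe, West strictly dominates South on the remaining columns (L: 9>-7, M: 6>-6, R: 9>5); eliminate South.
Row East is eliminated: West beats it against every remaining column (L: 9>-9, M: 6>-5, R: 9>-9).
General Cole's strategy M is strictly dominated by L (West: 0>-9) and is removed.
General Cole's strategy R is strictly dominated by L (West: 0>-2) and is removed.
Among the remaining strategies, none is strictly dominated by another pure strategy of the same player, so the elimination stops.
Surviving strategies — General Rowe: {West}; General Cole: {L}.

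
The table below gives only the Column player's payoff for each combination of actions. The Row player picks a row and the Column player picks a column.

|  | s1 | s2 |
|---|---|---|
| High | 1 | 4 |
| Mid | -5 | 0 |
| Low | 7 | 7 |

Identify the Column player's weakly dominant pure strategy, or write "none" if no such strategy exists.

s2 vs s1: High: 4>1, Mid: 0>-5, Low: 7=7.
s2 is at least as good as every other strategy against every opponent action, so it is weakly dominant.

s2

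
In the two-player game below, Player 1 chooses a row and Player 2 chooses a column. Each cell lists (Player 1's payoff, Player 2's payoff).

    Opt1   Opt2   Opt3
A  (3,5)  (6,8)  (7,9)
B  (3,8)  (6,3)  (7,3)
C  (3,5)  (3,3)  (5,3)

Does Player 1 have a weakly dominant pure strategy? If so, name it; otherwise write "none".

none

A ties B everywhere, so it does not weakly dominate B.
B ties A everywhere, so it does not weakly dominate A.
C fails to dominate A at Opt2 (3<6).
No single strategy dominates all the others.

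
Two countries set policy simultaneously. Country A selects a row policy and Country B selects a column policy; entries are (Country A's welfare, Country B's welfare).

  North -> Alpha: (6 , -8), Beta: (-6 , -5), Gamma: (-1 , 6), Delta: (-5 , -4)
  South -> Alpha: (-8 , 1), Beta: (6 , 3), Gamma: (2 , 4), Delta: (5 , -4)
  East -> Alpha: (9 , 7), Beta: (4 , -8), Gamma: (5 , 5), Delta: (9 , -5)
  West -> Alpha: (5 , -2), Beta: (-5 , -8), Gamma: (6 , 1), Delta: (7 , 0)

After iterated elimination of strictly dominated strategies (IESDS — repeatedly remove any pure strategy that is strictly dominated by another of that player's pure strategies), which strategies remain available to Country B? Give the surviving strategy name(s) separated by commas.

Alpha, Gamma

For Country A, East strictly dominates North on the remaining columns (Alpha: 9>6, Beta: 4>-6, Gamma: 5>-1, Delta: 9>-5); eliminate North.
Country B's strategy Beta is strictly dominated by Gamma (South: 4>3, East: 5>-8, West: 1>-8) and is removed.
Country A's strategy South is strictly dominated by East (Alpha: 9>-8, Gamma: 5>2, Delta: 9>5) and is removed.
Country B's strategy Delta is strictly dominated by Gamma (East: 5>-5, West: 1>0) and is removed.
Among the remaining strategies, none is strictly dominated by another pure strategy of the same player, so the elimination stops.
Surviving strategies — Country A: {East, West}; Country B: {Alpha, Gamma}.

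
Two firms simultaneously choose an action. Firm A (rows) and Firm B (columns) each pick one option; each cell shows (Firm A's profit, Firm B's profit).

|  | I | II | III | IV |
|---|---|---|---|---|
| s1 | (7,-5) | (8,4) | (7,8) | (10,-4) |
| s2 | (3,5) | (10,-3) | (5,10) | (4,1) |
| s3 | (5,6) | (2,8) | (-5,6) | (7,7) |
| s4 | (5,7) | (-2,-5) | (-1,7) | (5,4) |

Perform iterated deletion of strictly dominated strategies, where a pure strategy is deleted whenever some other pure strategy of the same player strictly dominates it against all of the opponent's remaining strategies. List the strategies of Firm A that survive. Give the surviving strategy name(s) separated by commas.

Firm A's strategy s3 is strictly dominated by s1 (I: 7>5, II: 8>2, III: 7>-5, IV: 10>7) and is removed.
For Firm A, s1 strictly dominates s4 on the remaining columns (I: 7>5, II: 8>-2, III: 7>-1, IV: 10>5); eliminate s4.
Firm B's strategy I is strictly dominated by III (s1: 8>-5, s2: 10>5) and is removed.
Firm B's strategy II is strictly dominated by III (s1: 8>4, s2: 10>-3) and is removed.
Row s2 is eliminated: s1 beats it against every remaining column (III: 7>5, IV: 10>4).
Firm B's strategy IV is strictly dominated by III (s1: 8>-4) and is removed.
Among the remaining strategies, none is strictly dominated by another pure strategy of the same player, so the elimination stops.
Surviving strategies — Firm A: {s1}; Firm B: {III}.

s1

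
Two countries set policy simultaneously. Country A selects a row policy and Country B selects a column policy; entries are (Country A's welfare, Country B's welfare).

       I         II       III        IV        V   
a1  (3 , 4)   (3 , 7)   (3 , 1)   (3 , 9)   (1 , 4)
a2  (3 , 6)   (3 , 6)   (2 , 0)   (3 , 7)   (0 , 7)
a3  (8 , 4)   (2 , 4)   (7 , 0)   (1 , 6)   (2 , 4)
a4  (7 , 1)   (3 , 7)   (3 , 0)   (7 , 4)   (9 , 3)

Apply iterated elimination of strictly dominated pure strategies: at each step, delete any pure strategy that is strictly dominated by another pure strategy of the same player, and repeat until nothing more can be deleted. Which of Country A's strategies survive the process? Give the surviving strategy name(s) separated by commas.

a1, a2, a4

Country B's strategy I is strictly dominated by IV (a1: 9>4, a2: 7>6, a3: 6>4, a4: 4>1) and is removed.
For Country B, II strictly dominates III on the remaining rows (a1: 7>1, a2: 6>0, a3: 4>0, a4: 7>0); eliminate III.
For Country A, a4 strictly dominates a3 on the remaining columns (II: 3>2, IV: 7>1, V: 9>2); eliminate a3.
Among the remaining strategies, none is strictly dominated by another pure strategy of the same player, so the elimination stops.
Surviving strategies — Country A: {a1, a2, a4}; Country B: {II, IV, V}.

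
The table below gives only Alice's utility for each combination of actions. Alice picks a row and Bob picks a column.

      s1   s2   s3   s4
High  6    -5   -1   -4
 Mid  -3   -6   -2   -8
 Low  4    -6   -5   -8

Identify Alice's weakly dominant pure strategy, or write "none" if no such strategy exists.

High

High vs Mid: s1: 6>-3, s2: -5>-6, s3: -1>-2, s4: -4>-8.
High vs Low: s1: 6>4, s2: -5>-6, s3: -1>-5, s4: -4>-8.
High is at least as good as every other strategy against every opponent action, so it is weakly dominant.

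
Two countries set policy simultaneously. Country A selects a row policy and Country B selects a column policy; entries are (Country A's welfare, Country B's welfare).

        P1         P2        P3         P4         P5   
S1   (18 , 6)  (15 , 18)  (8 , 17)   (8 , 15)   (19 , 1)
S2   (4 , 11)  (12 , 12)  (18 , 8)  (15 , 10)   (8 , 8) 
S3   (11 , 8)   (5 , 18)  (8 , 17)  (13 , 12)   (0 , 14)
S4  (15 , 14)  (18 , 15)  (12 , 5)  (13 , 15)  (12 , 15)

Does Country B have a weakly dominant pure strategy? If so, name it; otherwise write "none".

P2

P2 vs P1: S1: 18>6, S2: 12>11, S3: 18>8, S4: 15>14.
P2 vs P3: S1: 18>17, S2: 12>8, S3: 18>17, S4: 15>5.
P2 vs P4: S1: 18>15, S2: 12>10, S3: 18>12, S4: 15=15.
P2 vs P5: S1: 18>1, S2: 12>8, S3: 18>14, S4: 15=15.
P2 is at least as good as every other strategy against every opponent action, so it is weakly dominant.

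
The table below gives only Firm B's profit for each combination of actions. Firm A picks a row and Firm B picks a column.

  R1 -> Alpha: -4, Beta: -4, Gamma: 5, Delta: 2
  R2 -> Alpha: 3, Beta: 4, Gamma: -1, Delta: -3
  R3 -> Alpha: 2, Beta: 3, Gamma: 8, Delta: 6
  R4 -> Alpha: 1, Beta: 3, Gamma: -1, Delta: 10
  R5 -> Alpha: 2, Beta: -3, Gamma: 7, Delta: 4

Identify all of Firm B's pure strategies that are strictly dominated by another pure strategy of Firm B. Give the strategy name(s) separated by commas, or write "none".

none

Alpha: no other strategy beats it everywhere (Beta at R1 (-4=-4); Gamma at R2 (3>-1); Delta at R2 (3>-3)).
Beta: no other strategy beats it everywhere (Alpha at R1 (-4=-4); Gamma at R2 (4>-1); Delta at R2 (4>-3)).
Gamma is not dominated — it holds its own against Alpha at R1 (5>-4); Beta at R1 (5>-4); Delta at R1 (5>2).
Delta: no other strategy beats it everywhere (Alpha at R1 (2>-4); Beta at R1 (2>-4); Gamma at R4 (10>-1)).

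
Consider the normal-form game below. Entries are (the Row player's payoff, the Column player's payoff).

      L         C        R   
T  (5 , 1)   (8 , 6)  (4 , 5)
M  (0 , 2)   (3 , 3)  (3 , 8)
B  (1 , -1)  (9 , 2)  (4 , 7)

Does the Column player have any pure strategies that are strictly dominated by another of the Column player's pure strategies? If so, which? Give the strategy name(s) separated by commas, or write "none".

L is strictly dominated by C (T: 6>1, M: 3>2, B: 2>-1).
Nothing dominates C: L at T (6>1); R at T (6>5).
R is not dominated — it holds its own against L at T (5>1); C at M (8>3).

L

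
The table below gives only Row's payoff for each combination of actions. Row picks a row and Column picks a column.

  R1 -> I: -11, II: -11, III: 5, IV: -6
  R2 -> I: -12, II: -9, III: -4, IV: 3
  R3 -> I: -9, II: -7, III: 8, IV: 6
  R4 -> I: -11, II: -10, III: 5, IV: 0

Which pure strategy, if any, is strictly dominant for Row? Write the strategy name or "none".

R3 vs R1: I: -9>-11, II: -7>-11, III: 8>5, IV: 6>-6.
R3 vs R2: I: -9>-12, II: -7>-9, III: 8>-4, IV: 6>3.
R3 vs R4: I: -9>-11, II: -7>-10, III: 8>5, IV: 6>0.
R3 strictly beats every other strategy against every opponent action, so it is strictly dominant.

R3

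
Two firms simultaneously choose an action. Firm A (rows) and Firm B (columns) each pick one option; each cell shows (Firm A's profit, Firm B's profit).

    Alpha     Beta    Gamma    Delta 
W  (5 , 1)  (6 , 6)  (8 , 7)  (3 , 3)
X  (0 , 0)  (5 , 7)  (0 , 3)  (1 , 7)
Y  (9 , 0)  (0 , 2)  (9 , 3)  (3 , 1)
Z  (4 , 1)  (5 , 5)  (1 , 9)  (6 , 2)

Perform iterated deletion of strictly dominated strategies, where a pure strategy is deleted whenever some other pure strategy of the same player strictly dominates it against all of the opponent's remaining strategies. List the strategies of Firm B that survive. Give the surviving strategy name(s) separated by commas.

Gamma

Row X is eliminated: W beats it against every remaining column (Alpha: 5>0, Beta: 6>5, Gamma: 8>0, Delta: 3>1).
For Firm B, Beta strictly dominates Alpha on the remaining rows (W: 6>1, Y: 2>0, Z: 5>1); eliminate Alpha.
Column Beta is eliminated: Gamma beats it against every remaining row (W: 7>6, Y: 3>2, Z: 9>5).
Column Delta is eliminated: Gamma beats it against every remaining row (W: 7>3, Y: 3>1, Z: 9>2).
Firm A's strategy W is strictly dominated by Y (Gamma: 9>8) and is removed.
Firm A's strategy Z is strictly dominated by Y (Gamma: 9>1) and is removed.
Among the remaining strategies, none is strictly dominated by another pure strategy of the same player, so the elimination stops.
Surviving strategies — Firm A: {Y}; Firm B: {Gamma}.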